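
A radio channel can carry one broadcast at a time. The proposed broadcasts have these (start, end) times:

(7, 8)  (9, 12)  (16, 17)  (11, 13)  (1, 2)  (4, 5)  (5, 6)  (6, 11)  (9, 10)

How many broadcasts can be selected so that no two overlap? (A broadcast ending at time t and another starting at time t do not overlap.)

Sorted by end: (1,2)  (4,5)  (5,6)  (7,8)  (9,10)  (6,11)  (9,12)  (11,13)  (16,17)
take (1,2); take (4,5); take (5,6); take (7,8); take (9,10); take (11,13); take (16,17).
Selected 7 broadcasts.

7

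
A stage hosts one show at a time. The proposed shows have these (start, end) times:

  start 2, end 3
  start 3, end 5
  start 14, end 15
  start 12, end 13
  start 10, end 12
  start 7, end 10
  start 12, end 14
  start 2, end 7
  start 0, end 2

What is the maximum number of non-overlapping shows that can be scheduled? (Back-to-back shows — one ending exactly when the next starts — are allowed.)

7

Greedy by earliest finish: after sorting by end time, pick each interval compatible with the last pick.
By end time: (0,2), (2,3), (3,5), (2,7), (7,10), (10,12), (12,13), (12,14), (14,15).
Pick (0,2); next start ≥ 2 → (2,3); next start ≥ 3 → (3,5); next start ≥ 5 → (7,10); next start ≥ 10 → (10,12); next start ≥ 12 → (12,13); next start ≥ 13 → (14,15).
Selected 7 shows.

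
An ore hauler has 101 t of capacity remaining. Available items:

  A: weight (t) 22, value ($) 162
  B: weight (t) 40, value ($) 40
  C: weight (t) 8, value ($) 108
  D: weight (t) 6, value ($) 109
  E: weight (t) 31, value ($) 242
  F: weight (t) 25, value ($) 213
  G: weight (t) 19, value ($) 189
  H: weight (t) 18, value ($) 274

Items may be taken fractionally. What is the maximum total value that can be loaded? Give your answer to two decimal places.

Order: D (109/6=18.17) > H (274/18=15.22) > C (108/8=13.50) > G (189/19=9.95) > F (213/25=8.52) > E (242/31=7.81) > A (162/22=7.36) > B (40/40=1.00)
Fill: take D (6 @ 109) → take H (18 @ 274) → take C (8 @ 108) → take G (19 @ 189) → take F (25 @ 213) → take 25/31 of E → 195.16; 101/101 used.
Total value = 1088.16

1088.16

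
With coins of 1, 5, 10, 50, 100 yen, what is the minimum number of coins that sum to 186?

7

Greedy: take as many of the largest coin as possible, then repeat with the remainder.
186 = 1×100 + 1×50 + 3×10 + 1×5 + 1×1
Total coins = 1 + 1 + 3 + 1 + 1 = 7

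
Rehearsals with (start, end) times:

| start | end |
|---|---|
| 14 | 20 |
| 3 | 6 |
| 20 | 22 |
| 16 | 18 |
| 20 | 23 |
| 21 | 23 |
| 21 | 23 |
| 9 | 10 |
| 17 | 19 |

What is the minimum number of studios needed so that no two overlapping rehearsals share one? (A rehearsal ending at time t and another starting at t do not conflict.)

4

starts: [3, 9, 14, 16, 17, 20, 20, 21, 21]
ends:   [6, 10, 18, 19, 20, 22, 23, 23, 23]
s3→1 e6→0 s9→1 e10→0 s14→1 s16→2 s17→3 e18→2 e19→1 e20→0 s20→1 s20→2 s21→3 s21→4  — peak 4.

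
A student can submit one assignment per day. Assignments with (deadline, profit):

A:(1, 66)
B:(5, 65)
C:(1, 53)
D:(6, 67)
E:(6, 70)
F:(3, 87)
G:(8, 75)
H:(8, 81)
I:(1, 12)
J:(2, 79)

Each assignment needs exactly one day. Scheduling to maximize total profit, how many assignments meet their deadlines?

By profit: F(d3,87), H(d8,81), J(d2,79), G(d8,75), E(d6,70), D(d6,67), A(d1,66), B(d5,65), C(d1,53), I(d1,12)
F→slot 3; H→slot 8; J→slot 2; G→slot 7; E→slot 6; D→slot 5; A→slot 1; B→slot 4; C skipped; I skipped.
8 of 10 scheduled.

8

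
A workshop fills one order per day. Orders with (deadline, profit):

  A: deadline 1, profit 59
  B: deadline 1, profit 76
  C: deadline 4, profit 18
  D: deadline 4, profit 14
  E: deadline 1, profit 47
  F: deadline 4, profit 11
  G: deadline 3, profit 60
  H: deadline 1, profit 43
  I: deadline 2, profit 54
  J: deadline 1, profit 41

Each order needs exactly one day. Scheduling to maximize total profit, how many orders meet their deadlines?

4

Take jobs in profit order; each goes to the latest open slot no later than its deadline.
Profit order: B=76 G=60 A=59 I=54 E=47 H=43 J=41 C=18 D=14 F=11
Assign: B→slot 1, G→slot 3, A skipped, I→slot 2, E skipped, H skipped, J skipped, C→slot 4, D skipped, F skipped.
Slots: [1:B] [2:I] [3:G] [4:C]
4 of 10 scheduled.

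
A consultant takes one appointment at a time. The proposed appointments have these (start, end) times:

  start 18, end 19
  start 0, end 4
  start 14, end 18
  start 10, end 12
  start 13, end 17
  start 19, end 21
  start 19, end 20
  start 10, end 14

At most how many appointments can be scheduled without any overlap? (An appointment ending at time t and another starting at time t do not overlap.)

Order by finish time; keep every interval that doesn't clash with the previous kept one.
Sorted by end: (0,4)  (10,12)  (10,14)  (13,17)  (14,18)  (18,19)  (19,20)  (19,21)
take (0,4); take (10,12); take (13,17); skip (14,18); take (18,19); take (19,20).
Selected 5 appointments.

5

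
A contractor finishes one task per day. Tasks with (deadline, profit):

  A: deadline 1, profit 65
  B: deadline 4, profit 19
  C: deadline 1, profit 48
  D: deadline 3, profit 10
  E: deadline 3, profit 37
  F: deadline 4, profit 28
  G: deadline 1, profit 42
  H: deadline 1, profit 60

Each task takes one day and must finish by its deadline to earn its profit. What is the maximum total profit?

149

By profit: A(d1,65), H(d1,60), C(d1,48), G(d1,42), E(d3,37), F(d4,28), B(d4,19), D(d3,10)
A→slot 1; H skipped; C skipped; G skipped; E→slot 3; F→slot 4; B→slot 2; D skipped.
Profit = 65 + 19 + 37 + 28 = 149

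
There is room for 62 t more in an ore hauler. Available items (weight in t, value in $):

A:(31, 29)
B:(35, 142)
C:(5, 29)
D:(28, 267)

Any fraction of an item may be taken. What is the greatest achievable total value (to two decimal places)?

Ratios (sorted): D 9.54, C 5.80, B 4.06, A 0.94
take D (28 @ 267); take C (5 @ 29); take 29/35 of B → 117.66. Capacity used 62/62.
Total value = 413.66

413.66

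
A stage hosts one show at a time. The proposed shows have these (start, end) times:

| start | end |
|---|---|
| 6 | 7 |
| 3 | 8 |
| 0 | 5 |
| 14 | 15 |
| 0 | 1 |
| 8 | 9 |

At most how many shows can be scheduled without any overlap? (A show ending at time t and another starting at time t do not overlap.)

Greedy by earliest finish: after sorting by end time, pick each interval compatible with the last pick.
By end time: (0,1), (0,5), (6,7), (3,8), (8,9), (14,15).
Pick (0,1); next start ≥ 1 → (6,7); next start ≥ 7 → (8,9); next start ≥ 9 → (14,15).
Selected 4 shows.

4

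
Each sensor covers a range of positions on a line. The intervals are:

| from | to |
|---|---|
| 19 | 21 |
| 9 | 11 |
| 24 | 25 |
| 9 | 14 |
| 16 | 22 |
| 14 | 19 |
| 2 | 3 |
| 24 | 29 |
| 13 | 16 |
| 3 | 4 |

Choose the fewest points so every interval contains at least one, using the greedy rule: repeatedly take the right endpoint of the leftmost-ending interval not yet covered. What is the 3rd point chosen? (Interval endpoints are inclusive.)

Sorted: [2,3] [3,4] [9,11] [9,14] [13,16] [14,19] [19,21] [16,22] [24,25] [24,29]
{[2,3],[3,4]} hit by 3; {[9,11],[9,14]} hit by 11; {[13,16],[14,19]} hit by 16; {[19,21],[16,22]} hit by 21; {[24,25],[24,29]} hit by 25.
Points: 3, 11, 16, 21, 25 (5 total).

16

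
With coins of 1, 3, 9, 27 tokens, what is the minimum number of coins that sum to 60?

4

Greedy: take as many of the largest coin as possible, then repeat with the remainder.
60 = 2×27 + 2×3
Total coins = 2 + 2 = 4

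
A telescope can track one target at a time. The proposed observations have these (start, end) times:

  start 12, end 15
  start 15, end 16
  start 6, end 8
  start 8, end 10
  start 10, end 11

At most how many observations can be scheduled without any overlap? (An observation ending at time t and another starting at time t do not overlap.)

5

Greedy by earliest finish: after sorting by end time, pick each interval compatible with the last pick.
By end time: (6,8), (8,10), (10,11), (12,15), (15,16).
Pick (6,8); next start ≥ 8 → (8,10); next start ≥ 10 → (10,11); next start ≥ 11 → (12,15); next start ≥ 15 → (15,16).
Selected 5 observations.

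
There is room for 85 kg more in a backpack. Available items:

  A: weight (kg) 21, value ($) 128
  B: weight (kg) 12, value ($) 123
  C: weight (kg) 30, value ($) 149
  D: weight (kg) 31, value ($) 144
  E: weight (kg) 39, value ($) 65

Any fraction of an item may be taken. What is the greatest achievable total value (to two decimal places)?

Sort by value per unit weight and fill in that order.
Order: B (123/12=10.25) > A (128/21=6.10) > C (149/30=4.97) > D (144/31=4.65) > E (65/39=1.67)
Fill: take B (12 @ 123) → take A (21 @ 128) → take C (30 @ 149) → take 22/31 of D → 102.19; 85/85 used.
Total value = 502.19

502.19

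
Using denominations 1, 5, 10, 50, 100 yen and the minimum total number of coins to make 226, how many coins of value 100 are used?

2

226 − 2×100→26 − 2×10→6 − 1×5→1 − 1×1→0
Count of 100: 2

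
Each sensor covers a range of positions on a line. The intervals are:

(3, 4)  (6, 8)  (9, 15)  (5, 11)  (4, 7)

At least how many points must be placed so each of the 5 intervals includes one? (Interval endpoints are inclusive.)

Process intervals by earliest right end; each time one isn't hit yet, stab at its right endpoint.
By right end: [3,4]  [4,7]  [6,8]  [5,11]  [9,15]
[3,4] uncovered → point at 4; [6,8] uncovered → point at 8; [9,15] uncovered → point at 15.
Points: 4, 8, 15 (3 total).

3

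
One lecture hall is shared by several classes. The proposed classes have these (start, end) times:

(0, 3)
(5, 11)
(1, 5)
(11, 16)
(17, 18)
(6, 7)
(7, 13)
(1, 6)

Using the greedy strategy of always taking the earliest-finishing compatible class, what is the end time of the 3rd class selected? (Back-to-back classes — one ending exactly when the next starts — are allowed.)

Order by finish time; keep every interval that doesn't clash with the previous kept one.
Sorted by end: (0,3)  (1,5)  (1,6)  (6,7)  (5,11)  (7,13)  (11,16)  (17,18)
take (0,3); skip (1,5); skip (1,6); take (6,7); take (7,13); take (17,18).
Selected: (0,3) (6,7) (7,13) (17,18)

13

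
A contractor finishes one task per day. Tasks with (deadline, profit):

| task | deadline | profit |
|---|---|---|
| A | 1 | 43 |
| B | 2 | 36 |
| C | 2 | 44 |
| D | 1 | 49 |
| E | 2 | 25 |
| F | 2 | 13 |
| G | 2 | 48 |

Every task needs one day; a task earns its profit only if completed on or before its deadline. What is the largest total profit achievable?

Profit order: D=49 G=48 C=44 A=43 B=36 E=25 F=13
Assign: D→slot 1, G→slot 2, C skipped, A skipped, B skipped, E skipped, F skipped.
Slots: [1:D] [2:G]
Profit = 49 + 48 = 97

97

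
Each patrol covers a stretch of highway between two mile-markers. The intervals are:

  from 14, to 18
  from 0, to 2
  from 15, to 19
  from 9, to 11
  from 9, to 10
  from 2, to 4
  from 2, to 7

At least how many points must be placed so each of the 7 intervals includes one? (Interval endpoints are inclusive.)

3

Sort by right endpoint; whenever an interval is uncovered, place a point at its right end.
By right end: [0,2]  [2,4]  [2,7]  [9,10]  [9,11]  [14,18]  [15,19]
[0,2] uncovered → point at 2; [9,10] uncovered → point at 10; [14,18] uncovered → point at 18.
Points: 2, 10, 18 (3 total).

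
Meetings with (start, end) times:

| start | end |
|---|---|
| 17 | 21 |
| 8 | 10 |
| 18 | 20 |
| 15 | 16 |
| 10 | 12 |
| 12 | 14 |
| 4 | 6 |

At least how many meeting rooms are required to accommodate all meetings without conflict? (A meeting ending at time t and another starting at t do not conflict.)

The answer is the maximum number of intervals overlapping at any instant.
Events (time:±→running): 4:+→1 6:-→0 8:+→1 10:-→0 10:+→1 12:-→0 12:+→1 14:-→0 15:+→1 16:-→0 17:+→1 18:+→2 … peak 2.

2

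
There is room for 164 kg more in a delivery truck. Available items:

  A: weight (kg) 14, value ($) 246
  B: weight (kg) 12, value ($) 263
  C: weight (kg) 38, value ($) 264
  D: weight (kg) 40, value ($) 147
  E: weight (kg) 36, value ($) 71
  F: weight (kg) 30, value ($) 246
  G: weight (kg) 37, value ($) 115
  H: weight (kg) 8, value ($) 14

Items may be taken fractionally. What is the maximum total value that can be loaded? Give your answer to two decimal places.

Order: B (263/12=21.92) > A (246/14=17.57) > F (246/30=8.20) > C (264/38=6.95) > D (147/40=3.67) > G (115/37=3.11) > E (71/36=1.97) > H (14/8=1.75)
Fill: take B (12 @ 263) → take A (14 @ 246) → take F (30 @ 246) → take C (38 @ 264) → take D (40 @ 147) → take 30/37 of G → 93.24; 164/164 used.
Total value = 1259.24

1259.24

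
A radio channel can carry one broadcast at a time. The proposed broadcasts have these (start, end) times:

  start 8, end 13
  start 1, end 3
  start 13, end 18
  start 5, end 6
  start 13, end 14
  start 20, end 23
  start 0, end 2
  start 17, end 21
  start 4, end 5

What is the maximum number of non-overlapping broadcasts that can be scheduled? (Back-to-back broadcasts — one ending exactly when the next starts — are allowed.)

Sort by end time and greedily take each interval whose start is ≥ the last chosen end.
By end time: (0,2), (1,3), (4,5), (5,6), (8,13), (13,14), (13,18), (17,21), (20,23).
Pick (0,2); next start ≥ 2 → (4,5); next start ≥ 5 → (5,6); next start ≥ 6 → (8,13); next start ≥ 13 → (13,14); next start ≥ 14 → (17,21).
Selected 6 broadcasts.

6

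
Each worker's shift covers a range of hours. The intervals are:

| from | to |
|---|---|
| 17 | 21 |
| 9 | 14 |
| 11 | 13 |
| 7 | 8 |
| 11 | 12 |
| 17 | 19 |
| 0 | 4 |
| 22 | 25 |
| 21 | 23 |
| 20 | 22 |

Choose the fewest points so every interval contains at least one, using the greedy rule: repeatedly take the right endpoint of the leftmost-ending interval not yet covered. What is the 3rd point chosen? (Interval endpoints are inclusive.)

Sort by right endpoint; whenever an interval is uncovered, place a point at its right end.
Sorted: [0,4] [7,8] [11,12] [11,13] [9,14] [17,19] [17,21] [20,22] [21,23] [22,25]
{[0,4]} hit by 4; {[7,8]} hit by 8; {[11,12],[11,13],[9,14]} hit by 12; {[17,19],[17,21]} hit by 19; {[20,22],[21,23],[22,25]} hit by 22.
Points: 4, 8, 12, 19, 22 (5 total).

12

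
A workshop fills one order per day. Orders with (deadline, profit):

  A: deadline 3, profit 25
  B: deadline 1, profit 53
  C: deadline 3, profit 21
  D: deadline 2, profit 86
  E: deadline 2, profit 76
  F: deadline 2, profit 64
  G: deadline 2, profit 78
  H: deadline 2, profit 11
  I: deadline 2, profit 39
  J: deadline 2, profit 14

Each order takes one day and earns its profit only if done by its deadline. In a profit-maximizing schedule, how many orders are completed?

Take jobs in profit order; each goes to the latest open slot no later than its deadline.
Profit order: D=86 G=78 E=76 F=64 B=53 I=39 A=25 C=21 J=14 H=11
Assign: D→slot 2, G→slot 1, E skipped, F skipped, B skipped, I skipped, A→slot 3, C skipped, J skipped, H skipped.
Slots: [1:G] [2:D] [3:A]
3 of 10 scheduled.

3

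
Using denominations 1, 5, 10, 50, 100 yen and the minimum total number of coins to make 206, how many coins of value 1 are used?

1

Greedy: take as many of the largest coin as possible, then repeat with the remainder.
206 − 2×100→6 − 1×5→1 − 1×1→0
Count of 1: 1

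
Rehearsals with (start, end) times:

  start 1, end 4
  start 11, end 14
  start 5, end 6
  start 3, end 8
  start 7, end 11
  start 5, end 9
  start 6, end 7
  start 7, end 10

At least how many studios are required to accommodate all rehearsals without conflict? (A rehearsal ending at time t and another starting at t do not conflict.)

4

Count concurrent intervals with a sweep; the peak is the room count.
Events (time:±→running): 1:+→1 3:+→2 4:-→1 5:+→2 5:+→3 6:-→2 6:+→3 7:-→2 7:+→3 7:+→4 … peak 4.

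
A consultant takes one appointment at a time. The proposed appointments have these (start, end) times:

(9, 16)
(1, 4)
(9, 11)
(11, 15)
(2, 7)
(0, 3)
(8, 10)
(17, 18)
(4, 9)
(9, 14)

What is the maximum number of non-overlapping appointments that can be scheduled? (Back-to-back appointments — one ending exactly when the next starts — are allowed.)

5

Sort by end time and greedily take each interval whose start is ≥ the last chosen end.
By end time: (0,3), (1,4), (2,7), (4,9), (8,10), (9,11), (9,14), (11,15), (9,16), (17,18).
Pick (0,3); next start ≥ 3 → (4,9); next start ≥ 9 → (9,11); next start ≥ 11 → (11,15); next start ≥ 15 → (17,18).
Selected 5 appointments.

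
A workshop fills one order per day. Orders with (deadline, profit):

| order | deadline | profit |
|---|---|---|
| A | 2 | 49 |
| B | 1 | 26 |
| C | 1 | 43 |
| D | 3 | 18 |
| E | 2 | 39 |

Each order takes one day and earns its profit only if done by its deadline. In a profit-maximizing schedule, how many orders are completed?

By profit: A(d2,49), C(d1,43), E(d2,39), B(d1,26), D(d3,18)
A→slot 2; C→slot 1; E skipped; B skipped; D→slot 3.
3 of 5 scheduled.

3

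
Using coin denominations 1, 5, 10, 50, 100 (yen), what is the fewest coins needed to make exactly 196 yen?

196 = 1×100 + 1×50 + 4×10 + 1×5 + 1×1
Total coins = 1 + 1 + 4 + 1 + 1 = 8

8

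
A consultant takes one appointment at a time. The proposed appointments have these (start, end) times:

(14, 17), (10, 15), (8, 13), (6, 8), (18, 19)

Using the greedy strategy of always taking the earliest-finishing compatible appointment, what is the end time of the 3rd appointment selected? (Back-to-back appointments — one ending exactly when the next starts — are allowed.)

Order by finish time; keep every interval that doesn't clash with the previous kept one.
Sorted by end: (6,8)  (8,13)  (10,15)  (14,17)  (18,19)
take (6,8); take (8,13); take (14,17); take (18,19).
Selected: (6,8) (8,13) (14,17) (18,19)

17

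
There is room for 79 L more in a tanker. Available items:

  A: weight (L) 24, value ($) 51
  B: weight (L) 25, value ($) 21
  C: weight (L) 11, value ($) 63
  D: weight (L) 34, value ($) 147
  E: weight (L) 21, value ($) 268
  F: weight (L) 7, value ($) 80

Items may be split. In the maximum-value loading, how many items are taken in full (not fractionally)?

4

Order: E (268/21=12.76) > F (80/7=11.43) > C (63/11=5.73) > D (147/34=4.32) > A (51/24=2.12) > B (21/25=0.84)
Fill: take E (21 @ 268) → take F (7 @ 80) → take C (11 @ 63) → take D (34 @ 147) → take 6/24 of A → 12.75; 79/79 used.
4 item(s) taken whole; one partial (take 6/24 of A).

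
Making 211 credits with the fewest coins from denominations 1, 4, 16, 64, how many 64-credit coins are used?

Greedy: take as many of the largest coin as possible, then repeat with the remainder.
211 − 3×64→19 − 1×16→3 − 3×1→0
Count of 64: 3

3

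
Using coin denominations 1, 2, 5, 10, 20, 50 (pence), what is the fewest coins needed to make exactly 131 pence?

5

Use the largest denomination that fits, subtract, and repeat.
131 − 2×50→31 − 1×20→11 − 1×10→1 − 1×1→0
Total coins = 2 + 1 + 1 + 1 = 5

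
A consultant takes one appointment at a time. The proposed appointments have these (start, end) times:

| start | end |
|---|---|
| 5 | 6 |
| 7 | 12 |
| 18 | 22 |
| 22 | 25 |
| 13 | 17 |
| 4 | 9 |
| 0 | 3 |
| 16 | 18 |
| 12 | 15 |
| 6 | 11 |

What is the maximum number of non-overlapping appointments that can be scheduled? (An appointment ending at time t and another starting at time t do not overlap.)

7

Sorted by end: (0,3)  (5,6)  (4,9)  (6,11)  (7,12)  (12,15)  (13,17)  (16,18)  (18,22)  (22,25)
take (0,3); take (5,6); skip (4,9); take (6,11); skip (7,12); take (12,15); skip (13,17); take (16,18); take (18,22); take (22,25).
Selected 7 appointments.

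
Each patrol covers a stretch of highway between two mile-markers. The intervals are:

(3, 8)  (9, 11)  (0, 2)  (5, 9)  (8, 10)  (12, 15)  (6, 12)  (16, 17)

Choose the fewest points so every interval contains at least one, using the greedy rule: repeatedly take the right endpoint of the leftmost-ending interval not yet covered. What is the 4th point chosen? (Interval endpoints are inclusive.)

15

By right end: [0,2]  [3,8]  [5,9]  [8,10]  [9,11]  [6,12]  [12,15]  [16,17]
[0,2] uncovered → point at 2; [3,8] uncovered → point at 8; [9,11] uncovered → point at 11; [12,15] uncovered → point at 15; [16,17] uncovered → point at 17.
Points: 2, 8, 11, 15, 17 (5 total).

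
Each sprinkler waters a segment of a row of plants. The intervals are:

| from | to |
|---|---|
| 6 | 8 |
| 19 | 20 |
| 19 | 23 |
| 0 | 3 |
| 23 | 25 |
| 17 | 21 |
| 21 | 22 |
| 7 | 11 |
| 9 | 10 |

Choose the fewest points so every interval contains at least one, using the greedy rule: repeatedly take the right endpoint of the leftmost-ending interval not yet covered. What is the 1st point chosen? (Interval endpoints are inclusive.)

Sort by right endpoint; whenever an interval is uncovered, place a point at its right end.
By right end: [0,3]  [6,8]  [9,10]  [7,11]  [19,20]  [17,21]  [21,22]  [19,23]  [23,25]
[0,3] uncovered → point at 3; [6,8] uncovered → point at 8; [9,10] uncovered → point at 10; [19,20] uncovered → point at 20; [21,22] uncovered → point at 22; [23,25] uncovered → point at 25.
Points: 3, 8, 10, 20, 22, 25 (6 total).

3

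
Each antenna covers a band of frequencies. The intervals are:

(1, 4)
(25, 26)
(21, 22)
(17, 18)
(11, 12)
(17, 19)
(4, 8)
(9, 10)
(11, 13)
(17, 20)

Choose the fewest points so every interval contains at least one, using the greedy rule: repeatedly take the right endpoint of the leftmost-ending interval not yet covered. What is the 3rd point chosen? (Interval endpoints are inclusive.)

12

Sorted: [1,4] [4,8] [9,10] [11,12] [11,13] [17,18] [17,19] [17,20] [21,22] [25,26]
{[1,4],[4,8]} hit by 4; {[9,10]} hit by 10; {[11,12],[11,13]} hit by 12; {[17,18],[17,19],[17,20]} hit by 18; {[21,22]} hit by 22; {[25,26]} hit by 26.
Points: 4, 10, 12, 18, 22, 26 (6 total).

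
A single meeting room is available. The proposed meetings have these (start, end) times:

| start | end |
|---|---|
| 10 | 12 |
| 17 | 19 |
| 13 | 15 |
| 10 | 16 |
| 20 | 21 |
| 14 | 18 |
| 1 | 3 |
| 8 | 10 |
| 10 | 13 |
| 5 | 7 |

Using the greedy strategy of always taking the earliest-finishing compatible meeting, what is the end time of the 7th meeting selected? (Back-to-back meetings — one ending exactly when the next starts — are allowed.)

21

By end time: (1,3), (5,7), (8,10), (10,12), (10,13), (13,15), (10,16), (14,18), (17,19), (20,21).
Pick (1,3); next start ≥ 3 → (5,7); next start ≥ 7 → (8,10); next start ≥ 10 → (10,12); next start ≥ 12 → (13,15); next start ≥ 15 → (17,19); next start ≥ 19 → (20,21).
Selected: (1,3) (5,7) (8,10) (10,12) (13,15) (17,19) (20,21)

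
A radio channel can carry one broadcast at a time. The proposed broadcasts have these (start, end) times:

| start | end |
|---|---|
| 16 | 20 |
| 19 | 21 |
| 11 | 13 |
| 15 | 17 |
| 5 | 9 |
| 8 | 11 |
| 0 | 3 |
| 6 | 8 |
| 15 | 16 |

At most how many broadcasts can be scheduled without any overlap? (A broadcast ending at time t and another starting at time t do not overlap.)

Order by finish time; keep every interval that doesn't clash with the previous kept one.
By end time: (0,3), (6,8), (5,9), (8,11), (11,13), (15,16), (15,17), (16,20), (19,21).
Pick (0,3); next start ≥ 3 → (6,8); next start ≥ 8 → (8,11); next start ≥ 11 → (11,13); next start ≥ 13 → (15,16); next start ≥ 16 → (16,20).
Selected 6 broadcasts.

6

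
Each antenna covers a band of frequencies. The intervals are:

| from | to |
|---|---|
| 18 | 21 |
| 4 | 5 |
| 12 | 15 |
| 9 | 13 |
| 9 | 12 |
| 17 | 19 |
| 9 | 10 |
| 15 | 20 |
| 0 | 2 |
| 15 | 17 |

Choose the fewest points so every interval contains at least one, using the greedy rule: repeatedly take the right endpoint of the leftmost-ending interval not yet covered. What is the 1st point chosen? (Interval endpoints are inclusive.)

2

Sort by right endpoint; whenever an interval is uncovered, place a point at its right end.
Sorted: [0,2] [4,5] [9,10] [9,12] [9,13] [12,15] [15,17] [17,19] [15,20] [18,21]
{[0,2]} hit by 2; {[4,5]} hit by 5; {[9,10],[9,12],[9,13]} hit by 10; {[12,15],[15,17]} hit by 15; {[17,19],[15,20],[18,21]} hit by 19.
Points: 2, 5, 10, 15, 19 (5 total).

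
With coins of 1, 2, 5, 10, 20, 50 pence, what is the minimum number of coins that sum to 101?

101 − 2×50→1 − 1×1→0
Total coins = 2 + 1 = 3

3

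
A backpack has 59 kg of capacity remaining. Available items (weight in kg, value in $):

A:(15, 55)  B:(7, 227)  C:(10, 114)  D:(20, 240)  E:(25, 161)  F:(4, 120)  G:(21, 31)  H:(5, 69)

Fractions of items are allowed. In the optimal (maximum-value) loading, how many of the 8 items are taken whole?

5

Greedy by value/weight ratio, highest first.
Ratios (sorted): B 32.43, F 30.00, H 13.80, D 12.00, C 11.40, E 6.44, A 3.67, G 1.48
take B (7 @ 227); take F (4 @ 120); take H (5 @ 69); take D (20 @ 240); take C (10 @ 114); take 13/25 of E → 83.72. Capacity used 59/59.
5 item(s) taken whole; one partial (take 13/25 of E).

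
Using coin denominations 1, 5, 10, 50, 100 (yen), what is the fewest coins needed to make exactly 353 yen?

7

Greedy: take as many of the largest coin as possible, then repeat with the remainder.
353 = 3×100 + 1×50 + 3×1
Total coins = 3 + 1 + 3 = 7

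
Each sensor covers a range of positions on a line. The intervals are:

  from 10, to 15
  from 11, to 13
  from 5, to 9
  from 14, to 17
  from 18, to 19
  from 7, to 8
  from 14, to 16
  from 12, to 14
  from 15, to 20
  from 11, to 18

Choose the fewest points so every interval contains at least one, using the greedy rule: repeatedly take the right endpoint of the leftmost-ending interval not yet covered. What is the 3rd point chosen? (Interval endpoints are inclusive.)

16

Sort by right endpoint; whenever an interval is uncovered, place a point at its right end.
By right end: [7,8]  [5,9]  [11,13]  [12,14]  [10,15]  [14,16]  [14,17]  [11,18]  [18,19]  [15,20]
[7,8] uncovered → point at 8; [11,13] uncovered → point at 13; [14,16] uncovered → point at 16; [18,19] uncovered → point at 19.
Points: 8, 13, 16, 19 (4 total).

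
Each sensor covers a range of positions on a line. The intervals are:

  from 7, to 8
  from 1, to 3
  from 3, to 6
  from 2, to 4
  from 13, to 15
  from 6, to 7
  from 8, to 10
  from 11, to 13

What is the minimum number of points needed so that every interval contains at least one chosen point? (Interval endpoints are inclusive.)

Sorted: [1,3] [2,4] [3,6] [6,7] [7,8] [8,10] [11,13] [13,15]
{[1,3],[2,4],[3,6]} hit by 3; {[6,7],[7,8]} hit by 7; {[8,10]} hit by 10; {[11,13],[13,15]} hit by 13.
Points: 3, 7, 10, 13 (4 total).

4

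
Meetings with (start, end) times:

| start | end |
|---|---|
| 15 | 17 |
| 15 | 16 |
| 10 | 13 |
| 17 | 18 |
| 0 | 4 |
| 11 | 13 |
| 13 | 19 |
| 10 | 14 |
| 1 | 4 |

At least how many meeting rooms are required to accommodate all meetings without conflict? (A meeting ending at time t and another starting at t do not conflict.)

Events (time:±→running): 0:+→1 1:+→2 4:-→1 4:-→0 10:+→1 10:+→2 11:+→3 … peak 3.

3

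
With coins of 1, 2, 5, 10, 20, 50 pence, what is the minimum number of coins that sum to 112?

4

Use the largest denomination that fits, subtract, and repeat.
112 = 2×50 + 1×10 + 1×2
Total coins = 2 + 1 + 1 = 4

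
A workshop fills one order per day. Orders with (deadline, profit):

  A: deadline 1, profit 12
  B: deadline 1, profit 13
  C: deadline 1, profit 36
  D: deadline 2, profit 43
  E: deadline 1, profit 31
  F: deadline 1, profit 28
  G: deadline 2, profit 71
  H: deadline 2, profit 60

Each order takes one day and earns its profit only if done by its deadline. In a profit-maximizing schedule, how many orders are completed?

Take jobs in profit order; each goes to the latest open slot no later than its deadline.
Profit order: G=71 H=60 D=43 C=36 E=31 F=28 B=13 A=12
Assign: G→slot 2, H→slot 1, D skipped, C skipped, E skipped, F skipped, B skipped, A skipped.
Slots: [1:H] [2:G]
2 of 8 scheduled.

2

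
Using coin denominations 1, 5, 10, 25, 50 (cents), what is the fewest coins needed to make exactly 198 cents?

9

198 = 3×50 + 1×25 + 2×10 + 3×1
Total coins = 3 + 1 + 2 + 3 = 9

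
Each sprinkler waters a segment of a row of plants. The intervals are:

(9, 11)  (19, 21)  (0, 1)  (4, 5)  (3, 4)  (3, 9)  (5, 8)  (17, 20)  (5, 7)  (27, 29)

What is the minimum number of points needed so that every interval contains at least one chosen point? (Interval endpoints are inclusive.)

6

Process intervals by earliest right end; each time one isn't hit yet, stab at its right endpoint.
Sorted: [0,1] [3,4] [4,5] [5,7] [5,8] [3,9] [9,11] [17,20] [19,21] [27,29]
{[0,1]} hit by 1; {[3,4],[4,5]} hit by 4; {[5,7],[5,8],[3,9]} hit by 7; {[9,11]} hit by 11; {[17,20],[19,21]} hit by 20; {[27,29]} hit by 29.
Points: 1, 4, 7, 11, 20, 29 (6 total).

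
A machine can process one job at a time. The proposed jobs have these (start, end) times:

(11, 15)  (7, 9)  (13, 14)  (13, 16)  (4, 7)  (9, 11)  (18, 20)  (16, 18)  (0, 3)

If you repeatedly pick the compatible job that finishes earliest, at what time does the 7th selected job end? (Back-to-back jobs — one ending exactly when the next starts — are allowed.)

20

Sorted by end: (0,3)  (4,7)  (7,9)  (9,11)  (13,14)  (11,15)  (13,16)  (16,18)  (18,20)
take (0,3); take (4,7); take (7,9); take (9,11); take (13,14); take (16,18); take (18,20).
Selected: (0,3) (4,7) (7,9) (9,11) (13,14) (16,18) (18,20)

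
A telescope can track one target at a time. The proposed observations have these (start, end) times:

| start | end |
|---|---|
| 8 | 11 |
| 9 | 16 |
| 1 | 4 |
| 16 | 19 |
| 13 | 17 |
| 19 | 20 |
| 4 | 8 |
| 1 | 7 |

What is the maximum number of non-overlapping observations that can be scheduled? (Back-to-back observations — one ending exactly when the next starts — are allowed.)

Sort by end time and greedily take each interval whose start is ≥ the last chosen end.
Sorted by end: (1,4)  (1,7)  (4,8)  (8,11)  (9,16)  (13,17)  (16,19)  (19,20)
take (1,4); skip (1,7); take (4,8); take (8,11); take (13,17); skip (16,19); take (19,20).
Selected 5 observations.

5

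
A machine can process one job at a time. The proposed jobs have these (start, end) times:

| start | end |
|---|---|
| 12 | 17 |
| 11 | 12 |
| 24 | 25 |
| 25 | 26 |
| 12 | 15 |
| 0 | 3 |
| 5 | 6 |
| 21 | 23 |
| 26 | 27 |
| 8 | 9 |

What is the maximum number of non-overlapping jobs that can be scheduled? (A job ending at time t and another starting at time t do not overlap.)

Sorted by end: (0,3)  (5,6)  (8,9)  (11,12)  (12,15)  (12,17)  (21,23)  (24,25)  (25,26)  (26,27)
take (0,3); take (5,6); take (8,9); take (11,12); take (12,15); take (21,23); take (24,25); take (25,26); take (26,27).
Selected 9 jobs.

9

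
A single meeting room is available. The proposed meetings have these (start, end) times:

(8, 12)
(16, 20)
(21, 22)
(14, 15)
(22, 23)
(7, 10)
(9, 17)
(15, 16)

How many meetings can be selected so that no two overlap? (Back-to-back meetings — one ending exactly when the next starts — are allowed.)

Sort by end time and greedily take each interval whose start is ≥ the last chosen end.
By end time: (7,10), (8,12), (14,15), (15,16), (9,17), (16,20), (21,22), (22,23).
Pick (7,10); next start ≥ 10 → (14,15); next start ≥ 15 → (15,16); next start ≥ 16 → (16,20); next start ≥ 20 → (21,22); next start ≥ 22 → (22,23).
Selected 6 meetings.

6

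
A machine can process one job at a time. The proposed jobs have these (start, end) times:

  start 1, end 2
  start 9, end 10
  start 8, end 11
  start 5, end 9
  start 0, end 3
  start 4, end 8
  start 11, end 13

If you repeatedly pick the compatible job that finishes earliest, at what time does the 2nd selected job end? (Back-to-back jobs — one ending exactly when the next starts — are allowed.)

Greedy by earliest finish: after sorting by end time, pick each interval compatible with the last pick.
Sorted by end: (1,2)  (0,3)  (4,8)  (5,9)  (9,10)  (8,11)  (11,13)
take (1,2); take (4,8); take (9,10); take (11,13).
Selected: (1,2) (4,8) (9,10) (11,13)

8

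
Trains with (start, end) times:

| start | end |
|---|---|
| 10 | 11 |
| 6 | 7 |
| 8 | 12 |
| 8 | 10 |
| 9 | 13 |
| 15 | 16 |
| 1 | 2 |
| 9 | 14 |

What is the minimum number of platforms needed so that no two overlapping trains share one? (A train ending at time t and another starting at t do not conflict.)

Count concurrent intervals with a sweep; the peak is the room count.
starts: [1, 6, 8, 8, 9, 9, 10, 15]
ends:   [2, 7, 10, 11, 12, 13, 14, 16]
s1→1 e2→0 s6→1 e7→0 s8→1 s8→2 s9→3 s9→4  — peak 4.

4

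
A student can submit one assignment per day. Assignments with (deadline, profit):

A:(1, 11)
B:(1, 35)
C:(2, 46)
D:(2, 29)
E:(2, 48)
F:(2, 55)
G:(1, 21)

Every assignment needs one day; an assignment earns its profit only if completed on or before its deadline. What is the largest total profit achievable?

Profit order: F=55 E=48 C=46 B=35 D=29 G=21 A=11
Assign: F→slot 2, E→slot 1, C skipped, B skipped, D skipped, G skipped, A skipped.
Slots: [1:E] [2:F]
Profit = 48 + 55 = 103

103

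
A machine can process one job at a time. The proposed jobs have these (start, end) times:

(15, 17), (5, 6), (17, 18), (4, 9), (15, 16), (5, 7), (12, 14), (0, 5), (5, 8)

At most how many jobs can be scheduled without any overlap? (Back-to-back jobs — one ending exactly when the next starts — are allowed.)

Sorted by end: (0,5)  (5,6)  (5,7)  (5,8)  (4,9)  (12,14)  (15,16)  (15,17)  (17,18)
take (0,5); take (5,6); skip (5,7); skip (4,9); take (12,14); take (15,16); take (17,18).
Selected 5 jobs.

5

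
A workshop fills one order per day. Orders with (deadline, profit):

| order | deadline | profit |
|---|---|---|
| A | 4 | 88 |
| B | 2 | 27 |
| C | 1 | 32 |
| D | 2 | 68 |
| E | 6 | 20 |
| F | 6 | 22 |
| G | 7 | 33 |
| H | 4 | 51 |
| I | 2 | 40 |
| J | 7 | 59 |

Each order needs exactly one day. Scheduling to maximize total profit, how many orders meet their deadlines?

7

Take jobs in profit order; each goes to the latest open slot no later than its deadline.
Profit order: A=88 D=68 J=59 H=51 I=40 G=33 C=32 B=27 F=22 E=20
Assign: A→slot 4, D→slot 2, J→slot 7, H→slot 3, I→slot 1, G→slot 6, C skipped, B skipped, F→slot 5, E skipped.
Slots: [1:I] [2:D] [3:H] [4:A] [5:F] [6:G] [7:J]
7 of 10 scheduled.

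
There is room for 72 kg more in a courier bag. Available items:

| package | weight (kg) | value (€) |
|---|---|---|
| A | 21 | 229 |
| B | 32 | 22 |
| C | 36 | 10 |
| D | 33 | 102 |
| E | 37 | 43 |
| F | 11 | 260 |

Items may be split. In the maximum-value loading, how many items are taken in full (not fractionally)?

Ratios (sorted): F 23.64, A 10.90, D 3.09, E 1.16, B 0.69, C 0.28
take F (11 @ 260); take A (21 @ 229); take D (33 @ 102); take 7/37 of E → 8.14. Capacity used 72/72.
3 item(s) taken whole; one partial (take 7/37 of E).

3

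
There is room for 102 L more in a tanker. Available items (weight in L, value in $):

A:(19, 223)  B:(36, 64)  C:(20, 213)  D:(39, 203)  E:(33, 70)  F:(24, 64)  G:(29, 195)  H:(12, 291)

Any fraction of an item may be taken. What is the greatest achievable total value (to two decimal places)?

1036.51

Greedy by value/weight ratio, highest first.
Ratios (sorted): H 24.25, A 11.74, C 10.65, G 6.72, D 5.21, F 2.67, E 2.12, B 1.78
take H (12 @ 291); take A (19 @ 223); take C (20 @ 213); take G (29 @ 195); take 22/39 of D → 114.51. Capacity used 102/102.
Total value = 1036.51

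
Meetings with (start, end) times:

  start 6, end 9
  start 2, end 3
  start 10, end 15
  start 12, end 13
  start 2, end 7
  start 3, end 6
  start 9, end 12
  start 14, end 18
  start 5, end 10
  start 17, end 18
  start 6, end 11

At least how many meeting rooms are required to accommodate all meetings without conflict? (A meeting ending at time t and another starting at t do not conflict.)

4

The answer is the maximum number of intervals overlapping at any instant.
Events (time:±→running): 2:+→1 2:+→2 3:-→1 3:+→2 5:+→3 6:-→2 6:+→3 6:+→4 … peak 4.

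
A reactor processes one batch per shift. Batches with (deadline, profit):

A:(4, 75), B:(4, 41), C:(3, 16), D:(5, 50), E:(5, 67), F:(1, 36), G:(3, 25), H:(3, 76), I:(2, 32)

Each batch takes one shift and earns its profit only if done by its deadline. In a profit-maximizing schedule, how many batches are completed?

5

Take jobs in profit order; each goes to the latest open slot no later than its deadline.
Profit order: H=76 A=75 E=67 D=50 B=41 F=36 I=32 G=25 C=16
Assign: H→slot 3, A→slot 4, E→slot 5, D→slot 2, B→slot 1, F skipped, I skipped, G skipped, C skipped.
Slots: [1:B] [2:D] [3:H] [4:A] [5:E]
5 of 9 scheduled.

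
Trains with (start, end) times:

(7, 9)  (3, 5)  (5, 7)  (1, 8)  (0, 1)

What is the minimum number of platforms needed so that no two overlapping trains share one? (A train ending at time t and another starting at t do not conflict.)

Count concurrent intervals with a sweep; the peak is the room count.
Events (time:±→running): 0:+→1 1:-→0 1:+→1 3:+→2 … peak 2.

2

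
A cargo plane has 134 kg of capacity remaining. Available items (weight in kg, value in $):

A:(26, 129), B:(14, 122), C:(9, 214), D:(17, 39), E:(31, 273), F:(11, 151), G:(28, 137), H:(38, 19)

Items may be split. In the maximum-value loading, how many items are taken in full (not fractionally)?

Order: C (214/9=23.78) > F (151/11=13.73) > E (273/31=8.81) > B (122/14=8.71) > A (129/26=4.96) > G (137/28=4.89) > D (39/17=2.29) > H (19/38=0.50)
Fill: take C (9 @ 214) → take F (11 @ 151) → take E (31 @ 273) → take B (14 @ 122) → take A (26 @ 129) → take G (28 @ 137) → take 15/17 of D → 34.41; 134/134 used.
6 item(s) taken whole; one partial (take 15/17 of D).

6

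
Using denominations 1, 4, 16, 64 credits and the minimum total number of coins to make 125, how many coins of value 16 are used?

3

Greedy: take as many of the largest coin as possible, then repeat with the remainder.
125 − 1×64→61 − 3×16→13 − 3×4→1 − 1×1→0
Count of 16: 3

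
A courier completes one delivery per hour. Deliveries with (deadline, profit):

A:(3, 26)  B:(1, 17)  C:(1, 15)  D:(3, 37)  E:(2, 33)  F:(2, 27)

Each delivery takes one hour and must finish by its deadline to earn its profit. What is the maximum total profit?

By profit: D(d3,37), E(d2,33), F(d2,27), A(d3,26), B(d1,17), C(d1,15)
D→slot 3; E→slot 2; F→slot 1; A skipped; B skipped; C skipped.
Profit = 27 + 33 + 37 = 97

97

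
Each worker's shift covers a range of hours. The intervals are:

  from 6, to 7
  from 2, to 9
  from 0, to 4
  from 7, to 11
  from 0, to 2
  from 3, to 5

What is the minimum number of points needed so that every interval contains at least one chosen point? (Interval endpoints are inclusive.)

3

Sort by right endpoint; whenever an interval is uncovered, place a point at its right end.
By right end: [0,2]  [0,4]  [3,5]  [6,7]  [2,9]  [7,11]
[0,2] uncovered → point at 2; [3,5] uncovered → point at 5; [6,7] uncovered → point at 7.
Points: 2, 5, 7 (3 total).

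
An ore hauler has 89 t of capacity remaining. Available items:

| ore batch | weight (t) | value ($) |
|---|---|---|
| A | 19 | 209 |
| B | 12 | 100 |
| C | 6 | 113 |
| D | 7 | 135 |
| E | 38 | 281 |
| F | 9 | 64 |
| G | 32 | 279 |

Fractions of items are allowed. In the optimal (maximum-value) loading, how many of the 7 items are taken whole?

Greedy by value/weight ratio, highest first.
Ratios (sorted): D 19.29, C 18.83, A 11.00, G 8.72, B 8.33, E 7.39, F 7.11
take D (7 @ 135); take C (6 @ 113); take A (19 @ 209); take G (32 @ 279); take B (12 @ 100); take 13/38 of E → 96.13. Capacity used 89/89.
5 item(s) taken whole; one partial (take 13/38 of E).

5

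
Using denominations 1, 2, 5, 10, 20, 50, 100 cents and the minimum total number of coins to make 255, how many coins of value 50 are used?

1

Greedy: take as many of the largest coin as possible, then repeat with the remainder.
255 − 2×100→55 − 1×50→5 − 1×5→0
Count of 50: 1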